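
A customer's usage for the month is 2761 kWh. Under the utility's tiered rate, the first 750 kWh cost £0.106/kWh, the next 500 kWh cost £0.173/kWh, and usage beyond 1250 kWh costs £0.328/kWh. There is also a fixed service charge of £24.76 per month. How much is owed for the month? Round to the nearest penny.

First 750 kWh × £0.106 = £79.50
Next 500 kWh × £0.173 = £86.50
Remaining 1511 kWh × £0.328 = £495.61
Energy charge = £661.61; + service £24.76 = £686.37

£686.37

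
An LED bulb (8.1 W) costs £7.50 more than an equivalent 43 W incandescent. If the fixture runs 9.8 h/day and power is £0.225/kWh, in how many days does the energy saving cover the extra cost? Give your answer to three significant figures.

Power saved = 43 − 8.1 = 34.9 W
Daily energy saved = 34.9 W × 9.8 h = 342 Wh = 0.34202 kWh
Daily savings = 0.34202 × £0.225 = £0.0770
Payback = £7.50 / £0.0770 per day = 97.46 days

97.5 days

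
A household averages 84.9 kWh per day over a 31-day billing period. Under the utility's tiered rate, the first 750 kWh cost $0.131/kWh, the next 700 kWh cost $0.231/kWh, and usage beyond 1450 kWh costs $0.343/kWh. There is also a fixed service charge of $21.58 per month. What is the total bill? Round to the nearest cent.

Usage = 84.9 kWh/day × 31 days = 2631.9 kWh
First 750 kWh × $0.131 = $98.25
Next 700 kWh × $0.231 = $161.70
Remaining 1181.9 kWh × $0.343 = $405.39
Energy charge = $665.34; + service $21.58 = $686.92

$686.92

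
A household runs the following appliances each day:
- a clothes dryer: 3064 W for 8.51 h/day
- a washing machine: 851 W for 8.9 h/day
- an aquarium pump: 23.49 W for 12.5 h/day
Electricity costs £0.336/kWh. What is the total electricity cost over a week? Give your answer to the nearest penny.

clothes dryer: 3064 W × 8.51 h × 7 d = 182,522 Wh = 182.5 kWh
washing machine: 851 W × 8.9 h × 7 d = 53,017 Wh = 53.02 kWh
aquarium pump: 23.49 W × 12.5 h × 7 d = 2,055 Wh = 2.055 kWh
Total energy = 182.5 + 53.02 + 2.055 = 237.6 kWh
Cost = 237.6 kWh × £0.336 = £79.83

£79.83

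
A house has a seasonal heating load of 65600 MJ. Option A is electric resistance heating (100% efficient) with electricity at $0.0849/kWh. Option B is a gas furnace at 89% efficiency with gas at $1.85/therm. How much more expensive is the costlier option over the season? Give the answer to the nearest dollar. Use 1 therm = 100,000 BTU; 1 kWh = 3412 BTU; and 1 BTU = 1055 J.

$255

Heat load = 65600 MJ = 65,600,000,000 J / 1055 = 62,180,095 BTU
Gas: input = 62,180,095 / 0.89 = 69,865,275 BTU = 698.7 therm → 698.7 × $1.85 = $1,292.51
Electric: 62,180,095 BTU / 3412 = 18,220 kWh → × $0.0849 = $1,547.21
Difference = |$1,292.51 − $1,547.21| = $254.71 ≈ $255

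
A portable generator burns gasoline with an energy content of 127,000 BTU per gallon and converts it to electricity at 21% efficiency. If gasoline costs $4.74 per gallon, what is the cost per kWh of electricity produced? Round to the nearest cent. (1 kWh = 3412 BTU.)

Electrical output per gallon = 127,000 BTU × 0.21 / 3412 BTU/kWh = 7.817 kWh
Cost per kWh = $4.74 / 7.817 kWh = $0.606

$0.61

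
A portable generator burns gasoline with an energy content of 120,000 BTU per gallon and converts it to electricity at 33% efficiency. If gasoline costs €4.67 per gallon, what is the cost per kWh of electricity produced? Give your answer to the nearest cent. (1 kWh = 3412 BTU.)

Electrical output per gallon = 120,000 BTU × 0.33 / 3412 BTU/kWh = 11.61 kWh
Cost per kWh = €4.67 / 11.61 kWh = €0.402

€0.40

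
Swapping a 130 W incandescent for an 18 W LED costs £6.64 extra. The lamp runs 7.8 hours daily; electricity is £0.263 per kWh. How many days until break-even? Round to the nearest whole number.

Power saved = 130 − 18 = 112 W
Daily energy saved = 112 W × 7.8 h = 873.6 Wh = 0.8736 kWh
Daily savings = 0.8736 × £0.263 = £0.2298
Payback = £6.64 / £0.2298 per day = 28.9 days

29 days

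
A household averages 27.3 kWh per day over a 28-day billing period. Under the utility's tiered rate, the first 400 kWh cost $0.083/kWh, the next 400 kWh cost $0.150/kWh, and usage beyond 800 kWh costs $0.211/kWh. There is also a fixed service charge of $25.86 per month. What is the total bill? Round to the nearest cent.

Usage = 27.3 kWh/day × 28 days = 764.4 kWh
First 400 kWh × $0.083 = $33.20
Next 364.4 kWh × $0.150 = $54.66
Remaining tier: 0 kWh (not reached)
Energy charge = $87.86; + service $25.86 = $113.72

$113.72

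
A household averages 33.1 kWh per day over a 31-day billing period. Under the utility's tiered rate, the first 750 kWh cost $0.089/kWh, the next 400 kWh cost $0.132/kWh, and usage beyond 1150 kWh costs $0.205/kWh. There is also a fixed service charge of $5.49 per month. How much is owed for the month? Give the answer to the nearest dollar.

Usage = 33.1 kWh/day × 31 days = 1026.1 kWh
First 750 kWh × $0.089 = $66.75
Next 276.1 kWh × $0.132 = $36.45
Remaining tier: 0 kWh (not reached)
Energy charge = $103.20; + service $5.49 = $108.69 ≈ $109

$109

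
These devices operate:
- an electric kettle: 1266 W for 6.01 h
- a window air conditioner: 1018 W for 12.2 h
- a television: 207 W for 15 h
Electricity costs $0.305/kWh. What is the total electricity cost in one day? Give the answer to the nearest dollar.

electric kettle: 1266 W × 6.01 h = 7,609 Wh = 7.609 kWh
window air conditioner: 1018 W × 12.2 h = 12,420 Wh = 12.42 kWh
television: 207 W × 15 h = 3,105 Wh = 3.105 kWh
Total energy = 7.609 + 12.42 + 3.105 = 23.13 kWh
Cost = 23.13 kWh × $0.305 = $7.06 ≈ $7

$7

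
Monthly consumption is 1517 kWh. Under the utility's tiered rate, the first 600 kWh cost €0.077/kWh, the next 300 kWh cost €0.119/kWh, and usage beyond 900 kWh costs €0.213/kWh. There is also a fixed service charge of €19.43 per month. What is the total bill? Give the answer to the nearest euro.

€233

First 600 kWh × €0.077 = €46.20
Next 300 kWh × €0.119 = €35.70
Remaining 617 kWh × €0.213 = €131.42
Energy charge = €213.32; + service €19.43 = €232.75 ≈ €233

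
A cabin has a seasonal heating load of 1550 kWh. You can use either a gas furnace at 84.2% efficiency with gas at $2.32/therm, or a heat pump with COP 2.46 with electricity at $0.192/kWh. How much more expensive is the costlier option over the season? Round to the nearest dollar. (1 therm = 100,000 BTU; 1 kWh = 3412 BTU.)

$25

Heat load = 1550 kWh × 3412 = 5,288,600 BTU
Gas: input = 5,288,600 / 0.842 = 6,280,998 BTU = 62.81 therm → 62.81 × $2.32 = $145.72
Heat pump: 5,288,600 BTU / 3412 = 1,550 kWh heat; / 2.46 = 630.1 kWh in → × $0.192 = $120.98
Difference = |$145.72 − $120.98| = $24.74 ≈ $25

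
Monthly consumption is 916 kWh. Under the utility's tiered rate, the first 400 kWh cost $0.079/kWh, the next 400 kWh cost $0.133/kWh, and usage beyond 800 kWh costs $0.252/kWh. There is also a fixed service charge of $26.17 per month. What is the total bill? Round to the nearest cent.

$140.20

First 400 kWh × $0.079 = $31.60
Next 400 kWh × $0.133 = $53.20
Remaining 116 kWh × $0.252 = $29.23
Energy charge = $114.03; + service $26.17 = $140.20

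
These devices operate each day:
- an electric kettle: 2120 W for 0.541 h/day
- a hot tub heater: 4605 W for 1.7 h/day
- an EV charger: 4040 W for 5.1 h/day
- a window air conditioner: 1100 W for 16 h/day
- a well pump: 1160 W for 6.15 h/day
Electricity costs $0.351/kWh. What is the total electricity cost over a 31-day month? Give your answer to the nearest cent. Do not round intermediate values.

$590.98

electric kettle: 2120 W × 0.541 h × 31 d = 35,555 Wh = 35.55 kWh
hot tub heater: 4605 W × 1.7 h × 31 d = 242,684 Wh = 242.7 kWh
EV charger: 4040 W × 5.1 h × 31 d = 638,724 Wh = 638.7 kWh
window air conditioner: 1100 W × 16 h × 31 d = 545,600 Wh = 545.6 kWh
well pump: 1160 W × 6.15 h × 31 d = 221,154 Wh = 221.2 kWh
Total energy = 35.55 + 242.7 + 638.7 + 545.6 + 221.2 = 1,684 kWh
Cost = 1,684 kWh × $0.351 = $590.98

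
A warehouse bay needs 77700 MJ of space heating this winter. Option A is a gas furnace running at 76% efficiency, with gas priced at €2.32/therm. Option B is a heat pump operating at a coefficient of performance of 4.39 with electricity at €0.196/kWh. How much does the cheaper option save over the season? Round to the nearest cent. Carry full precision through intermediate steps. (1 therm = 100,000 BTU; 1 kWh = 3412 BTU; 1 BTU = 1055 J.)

€1284.52

Heat load = 77700 MJ = 77,700,000,000 J / 1055 = 73,649,289 BTU
Gas: input = 73,649,289 / 0.76 = 96,906,959 BTU = 969.1 therm → 969.1 × €2.32 = €2,248.24
Heat pump: 73,649,289 BTU / 3412 = 21,590 kWh heat; / 4.39 = 4,917 kWh in → × €0.196 = €963.72
Difference = |€2,248.24 − €963.72| = €1,284.52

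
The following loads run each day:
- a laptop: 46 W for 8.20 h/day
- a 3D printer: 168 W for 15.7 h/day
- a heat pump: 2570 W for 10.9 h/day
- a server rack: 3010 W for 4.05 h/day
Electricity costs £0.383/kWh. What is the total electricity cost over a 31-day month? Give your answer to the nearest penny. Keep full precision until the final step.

£513.13

laptop: 46 W × 8.20 h × 31 d = 11,693 Wh = 11.69 kWh
3D printer: 168 W × 15.7 h × 31 d = 81,766 Wh = 81.77 kWh
heat pump: 2570 W × 10.9 h × 31 d = 868,403 Wh = 868.4 kWh
server rack: 3010 W × 4.05 h × 31 d = 377,906 Wh = 377.9 kWh
Total energy = 11.69 + 81.77 + 868.4 + 377.9 = 1,340 kWh
Cost = 1,340 kWh × £0.383 = £513.13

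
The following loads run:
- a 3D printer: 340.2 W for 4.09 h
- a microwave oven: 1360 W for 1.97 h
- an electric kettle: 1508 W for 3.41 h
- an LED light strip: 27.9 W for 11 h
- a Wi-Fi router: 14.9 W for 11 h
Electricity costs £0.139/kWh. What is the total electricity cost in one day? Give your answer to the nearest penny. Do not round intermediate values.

3D printer: 340.2 W × 4.09 h = 1,391 Wh = 1.391 kWh
microwave oven: 1360 W × 1.97 h = 2,679 Wh = 2.679 kWh
electric kettle: 1508 W × 3.41 h = 5,142 Wh = 5.142 kWh
LED light strip: 27.9 W × 11 h = 307 Wh = 0.3069 kWh
Wi-Fi router: 14.9 W × 11 h = 164 Wh = 0.1639 kWh
Total energy = 1.391 + 2.679 + 5.142 + 0.3069 + 0.1639 = 9.684 kWh
Cost = 9.684 kWh × £0.139 = £1.35

£1.35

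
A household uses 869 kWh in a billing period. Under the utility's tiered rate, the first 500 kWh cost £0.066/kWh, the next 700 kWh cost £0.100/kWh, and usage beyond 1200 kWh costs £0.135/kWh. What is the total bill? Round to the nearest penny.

£69.90

First 500 kWh × £0.066 = £33.00
Next 369 kWh × £0.100 = £36.90
Remaining tier: 0 kWh (not reached)
Total = £69.90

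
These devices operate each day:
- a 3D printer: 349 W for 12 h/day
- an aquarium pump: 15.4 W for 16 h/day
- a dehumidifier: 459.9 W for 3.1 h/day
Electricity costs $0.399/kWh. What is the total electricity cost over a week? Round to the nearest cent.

$16.37

3D printer: 349 W × 12 h × 7 d = 29,316 Wh = 29.32 kWh
aquarium pump: 15.4 W × 16 h × 7 d = 1,725 Wh = 1.725 kWh
dehumidifier: 459.9 W × 3.1 h × 7 d = 9,980 Wh = 9.98 kWh
Total energy = 29.32 + 1.725 + 9.98 = 41.02 kWh
Cost = 41.02 kWh × $0.399 = $16.37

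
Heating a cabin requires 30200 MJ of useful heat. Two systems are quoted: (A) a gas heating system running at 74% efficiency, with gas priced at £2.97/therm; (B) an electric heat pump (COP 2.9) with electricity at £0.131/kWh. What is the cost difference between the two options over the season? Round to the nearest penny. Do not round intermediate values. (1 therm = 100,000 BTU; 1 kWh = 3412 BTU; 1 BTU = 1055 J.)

£769.91

Heat load = 30200 MJ = 30,200,000,000 J / 1055 = 28,625,592 BTU
Gas: input = 28,625,592 / 0.740 = 38,683,233 BTU = 386.8 therm → 386.8 × £2.97 = £1,148.89
Heat pump: 28,625,592 BTU / 3412 = 8,390 kWh heat; / 2.9 = 2,893 kWh in → × £0.131 = £378.98
Difference = |£1,148.89 − £378.98| = £769.91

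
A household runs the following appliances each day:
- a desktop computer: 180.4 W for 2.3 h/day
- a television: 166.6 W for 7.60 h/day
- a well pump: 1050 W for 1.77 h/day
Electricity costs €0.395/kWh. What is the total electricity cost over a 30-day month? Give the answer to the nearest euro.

€42

desktop computer: 180.4 W × 2.3 h × 30 d = 12,448 Wh = 12.45 kWh
television: 166.6 W × 7.60 h × 30 d = 37,985 Wh = 37.98 kWh
well pump: 1050 W × 1.77 h × 30 d = 55,755 Wh = 55.76 kWh
Total energy = 12.45 + 37.98 + 55.76 = 106.2 kWh
Cost = 106.2 kWh × €0.395 = €41.94 ≈ €42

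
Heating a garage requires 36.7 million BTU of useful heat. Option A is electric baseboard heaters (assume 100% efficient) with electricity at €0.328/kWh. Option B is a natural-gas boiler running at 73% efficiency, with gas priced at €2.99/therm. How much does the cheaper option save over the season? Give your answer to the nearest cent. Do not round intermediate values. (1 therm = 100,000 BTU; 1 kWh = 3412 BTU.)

Heat load = 36.7 × 10⁶ BTU = 36,700,000 BTU
Gas: input = 36,700,000 / 0.73 = 50,273,973 BTU = 502.7 therm → 502.7 × €2.99 = €1,503.19
Electric: 36,700,000 BTU / 3412 = 10,760 kWh → × €0.328 = €3,528.02
Difference = |€1,503.19 − €3,528.02| = €2,024.83

€2024.83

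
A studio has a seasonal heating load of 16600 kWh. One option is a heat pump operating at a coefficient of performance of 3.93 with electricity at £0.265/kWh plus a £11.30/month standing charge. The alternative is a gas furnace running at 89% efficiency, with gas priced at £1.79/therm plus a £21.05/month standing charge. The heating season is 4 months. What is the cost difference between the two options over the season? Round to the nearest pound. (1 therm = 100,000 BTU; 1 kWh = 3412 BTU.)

Heat load = 16600 kWh × 3412 = 56,639,200 BTU
Gas: input = 56,639,200 / 0.89 = 63,639,551 BTU = 636.4 therm → 636.4 × £1.79 = £1,139.15; + 4 × £21.05 standing = £1,223.35
Heat pump: 56,639,200 BTU / 3412 = 16,600 kWh heat; / 3.93 = 4,224 kWh in → × £0.265 = £1,119.34; + 4 × £11.30 standing = £1,164.54
Difference = |£1,223.35 − £1,164.54| = £58.81 ≈ £59

£59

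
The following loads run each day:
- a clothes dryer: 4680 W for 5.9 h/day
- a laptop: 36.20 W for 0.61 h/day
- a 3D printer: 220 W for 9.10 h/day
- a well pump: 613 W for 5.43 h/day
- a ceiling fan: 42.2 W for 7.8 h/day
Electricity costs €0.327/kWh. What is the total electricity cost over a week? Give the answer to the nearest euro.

clothes dryer: 4680 W × 5.9 h × 7 d = 193,284 Wh = 193.3 kWh
laptop: 36.20 W × 0.61 h × 7 d = 155 Wh = 0.1546 kWh
3D printer: 220 W × 9.10 h × 7 d = 14,014 Wh = 14.01 kWh
well pump: 613 W × 5.43 h × 7 d = 23,300 Wh = 23.3 kWh
ceiling fan: 42.2 W × 7.8 h × 7 d = 2,304 Wh = 2.304 kWh
Total energy = 193.3 + 0.1546 + 14.01 + 23.3 + 2.304 = 233.1 kWh
Cost = 233.1 kWh × €0.327 = €76.21 ≈ €76

€76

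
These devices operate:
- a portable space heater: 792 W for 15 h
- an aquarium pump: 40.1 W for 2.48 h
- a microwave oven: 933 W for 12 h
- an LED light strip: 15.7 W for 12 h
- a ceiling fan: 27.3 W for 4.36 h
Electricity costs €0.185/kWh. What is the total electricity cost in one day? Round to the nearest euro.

€4

portable space heater: 792 W × 15 h = 11,880 Wh = 11.88 kWh
aquarium pump: 40.1 W × 2.48 h = 99 Wh = 0.09945 kWh
microwave oven: 933 W × 12 h = 11,196 Wh = 11.2 kWh
LED light strip: 15.7 W × 12 h = 188 Wh = 0.1884 kWh
ceiling fan: 27.3 W × 4.36 h = 119 Wh = 0.119 kWh
Total energy = 11.88 + 0.09945 + 11.2 + 0.1884 + 0.119 = 23.48 kWh
Cost = 23.48 kWh × €0.185 = €4.34 ≈ €4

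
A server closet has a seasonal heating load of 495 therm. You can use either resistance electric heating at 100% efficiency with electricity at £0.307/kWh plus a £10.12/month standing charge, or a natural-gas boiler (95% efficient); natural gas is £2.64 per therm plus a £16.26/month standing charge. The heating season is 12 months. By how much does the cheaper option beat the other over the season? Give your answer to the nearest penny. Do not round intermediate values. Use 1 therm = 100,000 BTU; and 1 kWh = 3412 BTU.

£3004.58

Heat load = 495 therm × 100,000 = 49,500,000 BTU
Gas: input = 49,500,000 / 0.95 = 52,105,263 BTU = 521.1 therm → 521.1 × £2.64 = £1,375.58; + 12 × £16.26 standing = £1,570.70
Electric: 49,500,000 BTU / 3412 = 14,510 kWh → × £0.307 = £4,453.84; + 12 × £10.12 standing = £4,575.28
Difference = |£1,570.70 − £4,575.28| = £3,004.58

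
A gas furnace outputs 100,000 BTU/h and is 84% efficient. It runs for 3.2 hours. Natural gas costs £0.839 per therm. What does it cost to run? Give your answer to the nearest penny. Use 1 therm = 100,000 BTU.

Heat delivered = 100,000 BTU/h × 3.2 h = 320,000 BTU
Gas input = 320,000 / 0.84 = 380,952 BTU
= 380,952 / 100,000 = 3.81 therm
Cost = 3.81 × £0.839/therm = £3.20

£3.20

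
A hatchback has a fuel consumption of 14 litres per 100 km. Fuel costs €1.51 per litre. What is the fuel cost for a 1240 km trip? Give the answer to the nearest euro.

Fuel = 14 L/100 km × 1240 km / 100 = 173.6 L
Cost = 173.6 L × €1.51/L = €262.14 ≈ €262

€262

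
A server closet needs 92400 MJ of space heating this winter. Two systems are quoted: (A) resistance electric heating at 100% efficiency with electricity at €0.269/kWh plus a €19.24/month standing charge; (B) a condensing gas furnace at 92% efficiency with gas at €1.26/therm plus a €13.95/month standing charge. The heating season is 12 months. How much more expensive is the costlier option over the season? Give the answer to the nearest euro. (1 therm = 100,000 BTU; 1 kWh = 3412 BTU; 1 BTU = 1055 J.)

€5769

Heat load = 92400 MJ = 92,400,000,000 J / 1055 = 87,582,938 BTU
Gas: input = 87,582,938 / 0.92 = 95,198,846 BTU = 952 therm → 952 × €1.26 = €1,199.51; + 12 × €13.95 standing = €1,366.91
Electric: 87,582,938 BTU / 3412 = 25,670 kWh → × €0.269 = €6,904.99; + 12 × €19.24 standing = €7,135.87
Difference = |€1,366.91 − €7,135.87| = €5,768.96 ≈ €5769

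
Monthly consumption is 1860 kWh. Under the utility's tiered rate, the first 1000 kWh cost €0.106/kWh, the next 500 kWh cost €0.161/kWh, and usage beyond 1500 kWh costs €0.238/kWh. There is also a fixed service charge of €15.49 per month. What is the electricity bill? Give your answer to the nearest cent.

€287.67

First 1000 kWh × €0.106 = €106.00
Next 500 kWh × €0.161 = €80.50
Remaining 360 kWh × €0.238 = €85.68
Energy charge = €272.18; + service €15.49 = €287.67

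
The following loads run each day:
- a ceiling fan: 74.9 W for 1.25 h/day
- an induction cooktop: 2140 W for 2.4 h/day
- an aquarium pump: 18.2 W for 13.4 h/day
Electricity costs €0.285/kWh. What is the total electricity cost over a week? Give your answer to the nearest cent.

ceiling fan: 74.9 W × 1.25 h × 7 d = 655 Wh = 0.6554 kWh
induction cooktop: 2140 W × 2.4 h × 7 d = 35,952 Wh = 35.95 kWh
aquarium pump: 18.2 W × 13.4 h × 7 d = 1,707 Wh = 1.707 kWh
Total energy = 0.6554 + 35.95 + 1.707 = 38.31 kWh
Cost = 38.31 kWh × €0.285 = €10.92

€10.92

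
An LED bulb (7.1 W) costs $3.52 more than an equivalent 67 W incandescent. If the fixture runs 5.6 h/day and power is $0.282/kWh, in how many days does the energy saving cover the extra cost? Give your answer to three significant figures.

Power saved = 67 − 7.1 = 59.9 W
Daily energy saved = 59.9 W × 5.6 h = 335.4 Wh = 0.33544 kWh
Daily savings = 0.33544 × $0.282 = $0.0946
Payback = $3.52 / $0.0946 per day = 37.21 days

37.2 days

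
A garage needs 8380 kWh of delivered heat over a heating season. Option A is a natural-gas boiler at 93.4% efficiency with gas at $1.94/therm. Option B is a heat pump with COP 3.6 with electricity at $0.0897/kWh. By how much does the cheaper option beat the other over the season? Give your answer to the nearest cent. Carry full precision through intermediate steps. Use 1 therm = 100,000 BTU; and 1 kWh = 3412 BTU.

$385.09

Heat load = 8380 kWh × 3412 = 28,592,560 BTU
Gas: input = 28,592,560 / 0.934 = 30,613,019 BTU = 306.1 therm → 306.1 × $1.94 = $593.89
Heat pump: 28,592,560 BTU / 3412 = 8,380 kWh heat; / 3.6 = 2,328 kWh in → × $0.0897 = $208.80
Difference = |$593.89 − $208.80| = $385.09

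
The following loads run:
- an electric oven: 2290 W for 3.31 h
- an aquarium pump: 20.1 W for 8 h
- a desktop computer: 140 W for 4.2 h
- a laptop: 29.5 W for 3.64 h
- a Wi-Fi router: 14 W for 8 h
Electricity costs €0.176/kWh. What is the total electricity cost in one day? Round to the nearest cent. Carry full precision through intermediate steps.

€1.50

electric oven: 2290 W × 3.31 h = 7,580 Wh = 7.58 kWh
aquarium pump: 20.1 W × 8 h = 161 Wh = 0.1608 kWh
desktop computer: 140 W × 4.2 h = 588 Wh = 0.588 kWh
laptop: 29.5 W × 3.64 h = 107 Wh = 0.1074 kWh
Wi-Fi router: 14 W × 8 h = 112 Wh = 0.112 kWh
Total energy = 7.58 + 0.1608 + 0.588 + 0.1074 + 0.112 = 8.548 kWh
Cost = 8.548 kWh × €0.176 = €1.50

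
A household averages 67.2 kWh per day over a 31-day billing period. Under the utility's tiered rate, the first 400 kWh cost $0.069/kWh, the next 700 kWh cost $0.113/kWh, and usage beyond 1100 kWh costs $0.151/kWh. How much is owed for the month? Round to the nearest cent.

Usage = 67.2 kWh/day × 31 days = 2083.2 kWh
First 400 kWh × $0.069 = $27.60
Next 700 kWh × $0.113 = $79.10
Remaining 983.2 kWh × $0.151 = $148.46
Total = $255.16

$255.16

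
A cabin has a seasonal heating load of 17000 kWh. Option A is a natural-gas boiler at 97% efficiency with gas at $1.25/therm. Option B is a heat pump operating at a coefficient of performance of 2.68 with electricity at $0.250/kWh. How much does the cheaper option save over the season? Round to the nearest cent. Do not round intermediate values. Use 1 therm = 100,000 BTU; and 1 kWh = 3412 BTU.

Heat load = 17000 kWh × 3412 = 58,004,000 BTU
Gas: input = 58,004,000 / 0.97 = 59,797,938 BTU = 598 therm → 598 × $1.25 = $747.47
Heat pump: 58,004,000 BTU / 3412 = 17,000 kWh heat; / 2.68 = 6,343 kWh in → × $0.250 = $1,585.82
Difference = |$747.47 − $1,585.82| = $838.35

$838.35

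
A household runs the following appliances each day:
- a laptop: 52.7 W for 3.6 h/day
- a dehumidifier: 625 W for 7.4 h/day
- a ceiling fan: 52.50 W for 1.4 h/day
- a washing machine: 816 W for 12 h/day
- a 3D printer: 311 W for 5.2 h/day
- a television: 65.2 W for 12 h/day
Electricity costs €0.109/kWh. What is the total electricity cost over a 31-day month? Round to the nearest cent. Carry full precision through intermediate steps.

€57.71

laptop: 52.7 W × 3.6 h × 31 d = 5,881 Wh = 5.881 kWh
dehumidifier: 625 W × 7.4 h × 31 d = 143,375 Wh = 143.4 kWh
ceiling fan: 52.50 W × 1.4 h × 31 d = 2,278 Wh = 2.279 kWh
washing machine: 816 W × 12 h × 31 d = 303,552 Wh = 303.6 kWh
3D printer: 311 W × 5.2 h × 31 d = 50,133 Wh = 50.13 kWh
television: 65.2 W × 12 h × 31 d = 24,254 Wh = 24.25 kWh
Total energy = 5.881 + 143.4 + 2.279 + 303.6 + 50.13 + 24.25 = 529.5 kWh
Cost = 529.5 kWh × €0.109 = €57.71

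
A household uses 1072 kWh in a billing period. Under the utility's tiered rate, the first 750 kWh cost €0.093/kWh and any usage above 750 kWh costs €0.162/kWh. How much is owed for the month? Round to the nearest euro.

€122

First 750 kWh × €0.093 = €69.75
Remaining 322 kWh × €0.162 = €52.16
Total = €121.91 ≈ €122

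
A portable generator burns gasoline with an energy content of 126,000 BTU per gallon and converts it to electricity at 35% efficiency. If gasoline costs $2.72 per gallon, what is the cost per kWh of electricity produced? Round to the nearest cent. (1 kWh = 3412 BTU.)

Electrical output per gallon = 126,000 BTU × 0.35 / 3412 BTU/kWh = 12.92 kWh
Cost per kWh = $2.72 / 12.92 kWh = $0.210

$0.21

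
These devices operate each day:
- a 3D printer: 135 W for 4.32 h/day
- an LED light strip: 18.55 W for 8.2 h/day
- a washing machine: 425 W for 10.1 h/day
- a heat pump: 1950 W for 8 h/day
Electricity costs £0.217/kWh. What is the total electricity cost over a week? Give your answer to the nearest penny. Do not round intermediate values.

3D printer: 135 W × 4.32 h × 7 d = 4,082 Wh = 4.082 kWh
LED light strip: 18.55 W × 8.2 h × 7 d = 1,065 Wh = 1.065 kWh
washing machine: 425 W × 10.1 h × 7 d = 30,048 Wh = 30.05 kWh
heat pump: 1950 W × 8 h × 7 d = 109,200 Wh = 109.2 kWh
Total energy = 4.082 + 1.065 + 30.05 + 109.2 = 144.4 kWh
Cost = 144.4 kWh × £0.217 = £31.33

£31.33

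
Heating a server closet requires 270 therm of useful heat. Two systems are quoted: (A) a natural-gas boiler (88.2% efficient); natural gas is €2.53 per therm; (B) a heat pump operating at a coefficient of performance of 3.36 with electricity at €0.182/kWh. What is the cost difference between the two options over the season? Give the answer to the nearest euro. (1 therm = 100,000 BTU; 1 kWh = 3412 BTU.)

€346

Heat load = 270 therm × 100,000 = 27,000,000 BTU
Gas: input = 27,000,000 / 0.882 = 30,612,245 BTU = 306.1 therm → 306.1 × €2.53 = €774.49
Heat pump: 27,000,000 BTU / 3412 = 7,913 kWh heat; / 3.36 = 2,355 kWh in → × €0.182 = €428.63
Difference = |€774.49 − €428.63| = €345.86 ≈ €346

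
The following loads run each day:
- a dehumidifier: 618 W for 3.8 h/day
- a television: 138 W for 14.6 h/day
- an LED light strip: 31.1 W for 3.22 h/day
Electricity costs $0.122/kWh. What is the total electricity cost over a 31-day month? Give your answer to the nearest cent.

$16.88

dehumidifier: 618 W × 3.8 h × 31 d = 72,800 Wh = 72.8 kWh
television: 138 W × 14.6 h × 31 d = 62,459 Wh = 62.46 kWh
LED light strip: 31.1 W × 3.22 h × 31 d = 3,104 Wh = 3.104 kWh
Total energy = 72.8 + 62.46 + 3.104 = 138.4 kWh
Cost = 138.4 kWh × $0.122 = $16.88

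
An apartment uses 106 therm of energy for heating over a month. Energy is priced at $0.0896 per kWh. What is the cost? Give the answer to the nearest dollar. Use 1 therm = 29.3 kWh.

106 therm × (29.3 kWh/therm) = 3,106 kWh
Cost = 3,106 kWh × $0.0896/kWh = $278.28 ≈ $278

$278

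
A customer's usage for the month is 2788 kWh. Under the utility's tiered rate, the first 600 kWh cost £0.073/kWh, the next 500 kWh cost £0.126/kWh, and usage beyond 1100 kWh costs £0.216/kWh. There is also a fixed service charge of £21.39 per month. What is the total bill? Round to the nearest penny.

£492.80

First 600 kWh × £0.073 = £43.80
Next 500 kWh × £0.126 = £63.00
Remaining 1688 kWh × £0.216 = £364.61
Energy charge = £471.41; + service £21.39 = £492.80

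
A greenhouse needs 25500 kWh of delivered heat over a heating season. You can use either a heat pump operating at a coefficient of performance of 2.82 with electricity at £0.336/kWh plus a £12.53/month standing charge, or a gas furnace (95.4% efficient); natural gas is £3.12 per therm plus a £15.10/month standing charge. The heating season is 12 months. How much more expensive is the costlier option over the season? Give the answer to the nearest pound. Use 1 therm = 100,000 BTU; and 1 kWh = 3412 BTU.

£162

Heat load = 25500 kWh × 3412 = 87,006,000 BTU
Gas: input = 87,006,000 / 0.954 = 91,201,258 BTU = 912 therm → 912 × £3.12 = £2,845.48; + 12 × £15.10 standing = £3,026.68
Heat pump: 87,006,000 BTU / 3412 = 25,500 kWh heat; / 2.82 = 9,043 kWh in → × £0.336 = £3,038.30; + 12 × £12.53 standing = £3,188.66
Difference = |£3,026.68 − £3,188.66| = £161.98 ≈ £162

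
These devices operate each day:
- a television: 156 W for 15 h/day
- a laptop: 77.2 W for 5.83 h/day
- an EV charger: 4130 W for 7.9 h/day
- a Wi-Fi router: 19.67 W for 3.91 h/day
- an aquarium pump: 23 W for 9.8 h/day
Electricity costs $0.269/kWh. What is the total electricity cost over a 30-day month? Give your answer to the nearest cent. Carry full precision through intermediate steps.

television: 156 W × 15 h × 30 d = 70,200 Wh = 70.2 kWh
laptop: 77.2 W × 5.83 h × 30 d = 13,502 Wh = 13.5 kWh
EV charger: 4130 W × 7.9 h × 30 d = 978,810 Wh = 978.8 kWh
Wi-Fi router: 19.67 W × 3.91 h × 30 d = 2,307 Wh = 2.307 kWh
aquarium pump: 23 W × 9.8 h × 30 d = 6,762 Wh = 6.762 kWh
Total energy = 70.2 + 13.5 + 978.8 + 2.307 + 6.762 = 1,072 kWh
Cost = 1,072 kWh × $0.269 = $288.26

$288.26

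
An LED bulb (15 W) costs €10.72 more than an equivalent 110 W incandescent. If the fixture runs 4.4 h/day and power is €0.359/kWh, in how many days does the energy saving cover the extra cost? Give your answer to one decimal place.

Power saved = 110 − 15 = 95 W
Daily energy saved = 95 W × 4.4 h = 418 Wh = 0.418 kWh
Daily savings = 0.418 × €0.359 = €0.1501
Payback = €10.72 / €0.1501 per day = 71.44 days

71.4 days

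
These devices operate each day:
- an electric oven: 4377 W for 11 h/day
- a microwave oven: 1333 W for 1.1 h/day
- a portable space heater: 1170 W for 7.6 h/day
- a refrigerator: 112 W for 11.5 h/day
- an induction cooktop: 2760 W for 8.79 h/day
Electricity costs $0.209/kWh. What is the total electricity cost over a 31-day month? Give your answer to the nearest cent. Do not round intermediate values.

electric oven: 4377 W × 11 h × 31 d = 1,492,557 Wh = 1,493 kWh
microwave oven: 1333 W × 1.1 h × 31 d = 45,455 Wh = 45.46 kWh
portable space heater: 1170 W × 7.6 h × 31 d = 275,652 Wh = 275.7 kWh
refrigerator: 112 W × 11.5 h × 31 d = 39,928 Wh = 39.93 kWh
induction cooktop: 2760 W × 8.79 h × 31 d = 752,072 Wh = 752.1 kWh
Total energy = 1,493 + 45.46 + 275.7 + 39.93 + 752.1 = 2,606 kWh
Cost = 2,606 kWh × $0.209 = $544.58

$544.58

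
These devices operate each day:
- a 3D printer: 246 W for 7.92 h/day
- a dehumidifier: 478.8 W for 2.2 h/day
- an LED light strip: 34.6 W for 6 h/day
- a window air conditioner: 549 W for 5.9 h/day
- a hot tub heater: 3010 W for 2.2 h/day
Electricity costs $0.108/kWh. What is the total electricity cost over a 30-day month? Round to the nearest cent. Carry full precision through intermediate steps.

$42.35

3D printer: 246 W × 7.92 h × 30 d = 58,450 Wh = 58.45 kWh
dehumidifier: 478.8 W × 2.2 h × 30 d = 31,601 Wh = 31.6 kWh
LED light strip: 34.6 W × 6 h × 30 d = 6,228 Wh = 6.228 kWh
window air conditioner: 549 W × 5.9 h × 30 d = 97,173 Wh = 97.17 kWh
hot tub heater: 3010 W × 2.2 h × 30 d = 198,660 Wh = 198.7 kWh
Total energy = 58.45 + 31.6 + 6.228 + 97.17 + 198.7 = 392.1 kWh
Cost = 392.1 kWh × $0.108 = $42.35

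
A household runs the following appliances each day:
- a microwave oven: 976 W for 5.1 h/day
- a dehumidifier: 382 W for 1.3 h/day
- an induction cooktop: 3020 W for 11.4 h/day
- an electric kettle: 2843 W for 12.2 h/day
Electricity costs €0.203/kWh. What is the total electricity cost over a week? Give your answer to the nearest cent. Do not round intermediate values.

€105.99

microwave oven: 976 W × 5.1 h × 7 d = 34,843 Wh = 34.84 kWh
dehumidifier: 382 W × 1.3 h × 7 d = 3,476 Wh = 3.476 kWh
induction cooktop: 3020 W × 11.4 h × 7 d = 240,996 Wh = 241 kWh
electric kettle: 2843 W × 12.2 h × 7 d = 242,792 Wh = 242.8 kWh
Total energy = 34.84 + 3.476 + 241 + 242.8 = 522.1 kWh
Cost = 522.1 kWh × €0.203 = €105.99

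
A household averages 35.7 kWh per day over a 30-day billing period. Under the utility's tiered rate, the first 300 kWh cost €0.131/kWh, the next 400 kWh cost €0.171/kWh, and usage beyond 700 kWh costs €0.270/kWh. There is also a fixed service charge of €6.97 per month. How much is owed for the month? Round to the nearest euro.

€215

Usage = 35.7 kWh/day × 30 days = 1071 kWh
First 300 kWh × €0.131 = €39.30
Next 400 kWh × €0.171 = €68.40
Remaining 371 kWh × €0.270 = €100.17
Energy charge = €207.87; + service €6.97 = €214.84 ≈ €215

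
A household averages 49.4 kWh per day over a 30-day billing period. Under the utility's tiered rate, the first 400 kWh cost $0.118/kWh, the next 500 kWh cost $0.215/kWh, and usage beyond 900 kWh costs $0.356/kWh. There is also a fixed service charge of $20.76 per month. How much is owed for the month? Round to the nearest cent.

$382.65

Usage = 49.4 kWh/day × 30 days = 1482 kWh
First 400 kWh × $0.118 = $47.20
Next 500 kWh × $0.215 = $107.50
Remaining 582 kWh × $0.356 = $207.19
Energy charge = $361.89; + service $20.76 = $382.65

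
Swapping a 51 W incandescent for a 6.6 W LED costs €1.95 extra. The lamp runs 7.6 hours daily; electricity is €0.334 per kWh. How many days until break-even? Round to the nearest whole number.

Power saved = 51 − 6.6 = 44.4 W
Daily energy saved = 44.4 W × 7.6 h = 337.4 Wh = 0.33744 kWh
Daily savings = 0.33744 × €0.334 = €0.1127
Payback = €1.95 / €0.1127 per day = 17.3 days

17 days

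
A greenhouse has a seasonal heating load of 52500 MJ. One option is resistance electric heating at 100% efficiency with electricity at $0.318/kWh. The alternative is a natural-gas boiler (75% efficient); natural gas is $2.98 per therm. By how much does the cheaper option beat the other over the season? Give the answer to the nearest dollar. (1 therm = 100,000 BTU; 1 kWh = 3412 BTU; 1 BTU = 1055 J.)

$2661

Heat load = 52500 MJ = 52,500,000,000 J / 1055 = 49,763,033 BTU
Gas: input = 49,763,033 / 0.75 = 66,350,711 BTU = 663.5 therm → 663.5 × $2.98 = $1,977.25
Electric: 49,763,033 BTU / 3412 = 14,580 kWh → × $0.318 = $4,637.94
Difference = |$1,977.25 − $4,637.94| = $2,660.69 ≈ $2661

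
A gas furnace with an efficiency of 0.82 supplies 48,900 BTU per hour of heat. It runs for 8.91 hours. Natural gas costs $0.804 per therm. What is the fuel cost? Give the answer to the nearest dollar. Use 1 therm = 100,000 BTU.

Heat delivered = 48,900 BTU/h × 8.91 h = 435,699 BTU
Gas input = 435,699 / 0.82 = 531,340 BTU
= 531,340 / 100,000 = 5.313 therm
Cost = 5.313 × $0.804/therm = $4.27 ≈ $4

$4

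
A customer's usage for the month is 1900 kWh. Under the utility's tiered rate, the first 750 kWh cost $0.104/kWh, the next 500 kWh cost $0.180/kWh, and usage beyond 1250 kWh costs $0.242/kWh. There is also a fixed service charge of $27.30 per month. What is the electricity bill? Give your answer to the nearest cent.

First 750 kWh × $0.104 = $78.00
Next 500 kWh × $0.180 = $90.00
Remaining 650 kWh × $0.242 = $157.30
Energy charge = $325.30; + service $27.30 = $352.60

$352.60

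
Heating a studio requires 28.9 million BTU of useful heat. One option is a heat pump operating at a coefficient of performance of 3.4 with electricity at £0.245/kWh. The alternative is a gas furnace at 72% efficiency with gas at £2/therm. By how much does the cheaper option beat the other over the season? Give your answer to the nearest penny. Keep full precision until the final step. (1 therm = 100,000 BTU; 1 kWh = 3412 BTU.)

£192.43

Heat load = 28.9 × 10⁶ BTU = 28,900,000 BTU
Gas: input = 28,900,000 / 0.72 = 40,138,889 BTU = 401.4 therm → 401.4 × £2 = £802.78
Heat pump: 28,900,000 BTU / 3412 = 8,470 kWh heat; / 3.4 = 2,491 kWh in → × £0.245 = £610.35
Difference = |£802.78 − £610.35| = £192.43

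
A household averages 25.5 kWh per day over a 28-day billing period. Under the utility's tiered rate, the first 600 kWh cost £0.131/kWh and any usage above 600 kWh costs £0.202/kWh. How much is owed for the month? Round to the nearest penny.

£101.63

Usage = 25.5 kWh/day × 28 days = 714 kWh
First 600 kWh × £0.131 = £78.60
Remaining 114 kWh × £0.202 = £23.03
Total = £101.63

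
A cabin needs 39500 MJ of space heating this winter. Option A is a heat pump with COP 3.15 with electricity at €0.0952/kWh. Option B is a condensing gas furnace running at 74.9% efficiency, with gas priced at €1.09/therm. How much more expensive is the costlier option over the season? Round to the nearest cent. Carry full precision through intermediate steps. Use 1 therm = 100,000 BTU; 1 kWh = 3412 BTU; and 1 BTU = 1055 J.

Heat load = 39500 MJ = 39,500,000,000 J / 1055 = 37,440,758 BTU
Gas: input = 37,440,758 / 0.749 = 49,987,661 BTU = 499.9 therm → 499.9 × €1.09 = €544.87
Heat pump: 37,440,758 BTU / 3412 = 10,970 kWh heat; / 3.15 = 3,484 kWh in → × €0.0952 = €331.64
Difference = |€544.87 − €331.64| = €213.23

€213.23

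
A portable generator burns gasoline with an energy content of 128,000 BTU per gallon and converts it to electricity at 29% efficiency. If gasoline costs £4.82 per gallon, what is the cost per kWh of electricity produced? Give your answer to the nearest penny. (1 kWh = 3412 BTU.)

Electrical output per gallon = 128,000 BTU × 0.29 / 3412 BTU/kWh = 10.88 kWh
Cost per kWh = £4.82 / 10.88 kWh = £0.443

£0.44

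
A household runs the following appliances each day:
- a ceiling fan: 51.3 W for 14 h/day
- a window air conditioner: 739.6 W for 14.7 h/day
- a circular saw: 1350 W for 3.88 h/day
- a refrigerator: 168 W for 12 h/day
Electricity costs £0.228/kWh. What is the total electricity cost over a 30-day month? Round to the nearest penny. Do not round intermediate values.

£128.90

ceiling fan: 51.3 W × 14 h × 30 d = 21,546 Wh = 21.55 kWh
window air conditioner: 739.6 W × 14.7 h × 30 d = 326,164 Wh = 326.2 kWh
circular saw: 1350 W × 3.88 h × 30 d = 157,140 Wh = 157.1 kWh
refrigerator: 168 W × 12 h × 30 d = 60,480 Wh = 60.48 kWh
Total energy = 21.55 + 326.2 + 157.1 + 60.48 = 565.3 kWh
Cost = 565.3 kWh × £0.228 = £128.90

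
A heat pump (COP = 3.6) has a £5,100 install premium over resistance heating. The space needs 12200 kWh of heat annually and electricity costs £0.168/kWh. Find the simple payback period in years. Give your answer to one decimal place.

Resistance: 12200 kWh × £0.168 = £2,049.60/yr
Heat pump: 12200 / 3.6 = 3389 kWh in → × £0.168 = £569.33/yr
Annual savings = £1,480.27
Payback = £5,100 / £1,480.27 = 3.45 years

3.4 years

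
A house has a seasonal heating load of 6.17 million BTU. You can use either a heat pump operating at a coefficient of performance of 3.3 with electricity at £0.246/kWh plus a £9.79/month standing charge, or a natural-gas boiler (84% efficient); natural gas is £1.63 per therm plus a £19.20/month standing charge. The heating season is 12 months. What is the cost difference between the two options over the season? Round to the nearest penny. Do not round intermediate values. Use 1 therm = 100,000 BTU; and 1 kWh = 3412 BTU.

Heat load = 6.17 × 10⁶ BTU = 6,170,000 BTU
Gas: input = 6,170,000 / 0.84 = 7,345,238 BTU = 73.45 therm → 73.45 × £1.63 = £119.73; + 12 × £19.20 standing = £350.13
Heat pump: 6,170,000 BTU / 3412 = 1,808 kWh heat; / 3.3 = 548 kWh in → × £0.246 = £134.80; + 12 × £9.79 standing = £252.28
Difference = |£350.13 − £252.28| = £97.85

£97.85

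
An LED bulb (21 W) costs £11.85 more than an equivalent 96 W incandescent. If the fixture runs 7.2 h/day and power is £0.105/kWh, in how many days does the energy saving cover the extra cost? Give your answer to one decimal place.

209.0 days

Power saved = 96 − 21 = 75 W
Daily energy saved = 75 W × 7.2 h = 540 Wh = 0.54 kWh
Daily savings = 0.54 × £0.105 = £0.0567
Payback = £11.85 / £0.0567 per day = 209 days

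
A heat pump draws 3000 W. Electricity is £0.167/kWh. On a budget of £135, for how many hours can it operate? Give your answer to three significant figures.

Energy budget = £135 / £0.167 per kWh = 808.4 kWh = 808,383 Wh
Runtime = 808,383 Wh / 3000 W = 269.5 h

269 h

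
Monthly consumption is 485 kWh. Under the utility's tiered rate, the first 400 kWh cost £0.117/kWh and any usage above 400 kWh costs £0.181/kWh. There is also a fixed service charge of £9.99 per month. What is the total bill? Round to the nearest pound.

£72

First 400 kWh × £0.117 = £46.80
Remaining 85 kWh × £0.181 = £15.38
Energy charge = £62.19; + service £9.99 = £72.17 ≈ £72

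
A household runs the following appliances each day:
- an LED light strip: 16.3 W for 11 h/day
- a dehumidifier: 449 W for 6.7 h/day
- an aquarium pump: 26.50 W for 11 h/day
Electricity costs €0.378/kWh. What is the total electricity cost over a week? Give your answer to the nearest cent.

LED light strip: 16.3 W × 11 h × 7 d = 1,255 Wh = 1.255 kWh
dehumidifier: 449 W × 6.7 h × 7 d = 21,058 Wh = 21.06 kWh
aquarium pump: 26.50 W × 11 h × 7 d = 2,040 Wh = 2.041 kWh
Total energy = 1.255 + 21.06 + 2.041 = 24.35 kWh
Cost = 24.35 kWh × €0.378 = €9.21

€9.21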